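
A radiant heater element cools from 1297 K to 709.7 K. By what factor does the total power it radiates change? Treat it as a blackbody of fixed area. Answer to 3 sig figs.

P₂/P₁ ≈ 0.0896

P ∝ T⁴, so P₂/P₁ = (T₂/T₁)⁴ = (709.7/1297)⁴ = (0.547186)⁴ = 0.0896.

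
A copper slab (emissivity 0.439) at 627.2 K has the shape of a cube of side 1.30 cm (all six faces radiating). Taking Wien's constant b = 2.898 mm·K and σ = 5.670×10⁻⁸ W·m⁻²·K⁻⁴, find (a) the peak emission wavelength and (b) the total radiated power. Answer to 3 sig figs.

(a) λ_max = b/T = 2.898×10⁻³/627.2 = 4.621×10⁻⁶ m = 4.62 μm.
Area A = 6s² = 6×(0.0130 m)² = 1.014×10⁻³ m².
(b) P = εσAT⁴ = 0.439×5.670×10⁻⁸×1.014×10⁻³×(627.2)⁴ = 3.91 W.

λ_max ≈ 4.62 μm; P ≈ 3.91 W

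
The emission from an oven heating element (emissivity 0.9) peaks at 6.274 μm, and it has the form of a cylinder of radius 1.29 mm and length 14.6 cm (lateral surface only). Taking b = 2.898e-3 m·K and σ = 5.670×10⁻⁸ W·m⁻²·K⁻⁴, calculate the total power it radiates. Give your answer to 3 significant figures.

P ≈ 2.75 W

Wien's law: T = b/λ_max = 2.898×10⁻³/6.274×10⁻⁶ = 461.906 K.
Lateral area A = 2πrL = 2π×1.29×10⁻³×0.146 = 1.18338×10⁻³ m².
Then P = εσAT⁴ = 0.9×5.670×10⁻⁸×1.18338×10⁻³×(461.906)⁴ = 2.75 W.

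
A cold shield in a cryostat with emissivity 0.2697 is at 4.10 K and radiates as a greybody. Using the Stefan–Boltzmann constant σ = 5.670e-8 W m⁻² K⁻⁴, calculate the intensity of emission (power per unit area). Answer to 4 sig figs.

I ≈ 4.321×10⁻⁶ W/m²

Stefan–Boltzmann: I = εσT⁴ = 0.2697 × 5.670×10⁻⁸ × (4.10)⁴ = 4.321×10⁻⁶ W/m².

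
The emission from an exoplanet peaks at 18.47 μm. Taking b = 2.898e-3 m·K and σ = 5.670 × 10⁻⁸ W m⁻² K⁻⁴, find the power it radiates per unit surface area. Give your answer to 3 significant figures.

I ≈ 34.4 W/m²

Wien's law: T = b/λ_max = 2.898×10⁻³/1.847×10⁻⁵ = 156.903 K.
Then I = σT⁴ = 5.670×10⁻⁸×(156.903)⁴ = 34.4 W/m².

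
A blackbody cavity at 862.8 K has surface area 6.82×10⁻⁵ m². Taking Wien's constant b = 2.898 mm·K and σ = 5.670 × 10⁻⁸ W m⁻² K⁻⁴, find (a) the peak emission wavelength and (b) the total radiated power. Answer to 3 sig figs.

λ_max ≈ 3.36 μm; P ≈ 2.14 W

(a) λ_max = b/T = 2.898×10⁻³/862.8 = 3.359×10⁻⁶ m = 3.36 μm.
Area A = 6.82×10⁻⁵ m².
(b) P = σAT⁴ = 5.670×10⁻⁸×6.82×10⁻⁵×(862.8)⁴ = 2.14 W.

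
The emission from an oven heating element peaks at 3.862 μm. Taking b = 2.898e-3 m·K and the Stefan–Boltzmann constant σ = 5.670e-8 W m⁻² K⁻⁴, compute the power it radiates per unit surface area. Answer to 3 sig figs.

Wien's law: T = b/λ_max = 2.898×10⁻³/3.862×10⁻⁶ = 750.388 K.
Then I = σT⁴ = 5.670×10⁻⁸×(750.388)⁴ = 1.80×10⁴ W/m².

I ≈ 1.80×10⁴ W/m²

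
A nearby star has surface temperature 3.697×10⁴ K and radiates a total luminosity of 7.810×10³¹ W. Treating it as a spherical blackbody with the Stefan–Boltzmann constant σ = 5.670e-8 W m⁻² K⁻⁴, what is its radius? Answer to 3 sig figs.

R ≈ 7.66×10⁹ m

L = 4πR²σT⁴ ⇒ R = √(L/(4πσT⁴)).
σT⁴ = 1.05921×10¹¹ W/m², so R = √(7.810×10³¹/(4π×1.05921×10¹¹)) = 7.66×10⁹ m.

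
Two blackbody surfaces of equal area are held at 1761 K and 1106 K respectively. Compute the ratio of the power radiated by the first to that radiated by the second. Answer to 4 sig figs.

P₁/P₂ ≈ 6.427

With equal areas, P₁/P₂ = (T₁/T₂)⁴ = (1761/1106)⁴ = 6.427.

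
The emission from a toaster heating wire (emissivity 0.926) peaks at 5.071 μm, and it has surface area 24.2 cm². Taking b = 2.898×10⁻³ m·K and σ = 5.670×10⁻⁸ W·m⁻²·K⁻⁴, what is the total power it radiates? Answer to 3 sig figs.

P ≈ 13.6 W

Wien's law: T = b/λ_max = 2.898×10⁻³/5.071×10⁻⁶ = 571.485 K.
Area A = 24.2 cm² = 2.42×10⁻³ m².
Then P = εσAT⁴ = 0.926×5.670×10⁻⁸×2.42×10⁻³×(571.485)⁴ = 13.6 W.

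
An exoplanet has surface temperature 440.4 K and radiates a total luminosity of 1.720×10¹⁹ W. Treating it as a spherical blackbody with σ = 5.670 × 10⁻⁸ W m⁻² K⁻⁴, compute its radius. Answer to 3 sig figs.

R ≈ 2.53×10⁷ m

L = 4πR²σT⁴ ⇒ R = √(L/(4πσT⁴)).
σT⁴ = 2132.91 W/m², so R = √(1.720×10¹⁹/(4π×2132.91)) = 2.53×10⁷ m.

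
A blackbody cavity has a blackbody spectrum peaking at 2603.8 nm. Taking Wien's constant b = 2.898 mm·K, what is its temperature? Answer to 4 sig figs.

Wien's law gives T = b/λ_max = (2.898×10⁻³ m·K)/(2.6038×10⁻⁶ m) = 1113 K.

T ≈ 1113 K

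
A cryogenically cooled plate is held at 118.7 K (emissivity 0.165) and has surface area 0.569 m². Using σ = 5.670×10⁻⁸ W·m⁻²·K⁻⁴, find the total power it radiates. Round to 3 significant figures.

Area A = 0.569 m².
P = εσAT⁴ = 0.165 × 5.670×10⁻⁸ × 0.569 × (118.7)⁴ = 1.06 W.

P ≈ 1.06 W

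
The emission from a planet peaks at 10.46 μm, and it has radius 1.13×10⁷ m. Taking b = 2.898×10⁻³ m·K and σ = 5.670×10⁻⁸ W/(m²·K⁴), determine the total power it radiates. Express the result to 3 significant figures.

P ≈ 5.36×10¹⁷ W

Wien's law: T = b/λ_max = 2.898×10⁻³/1.046×10⁻⁵ = 277.055 K.
Surface area A = 4πR² = 4π(1.13×10⁷ m)² = 1.60460×10¹⁵ m².
Then P = σAT⁴ = 5.670×10⁻⁸×1.60460×10¹⁵×(277.055)⁴ = 5.36×10¹⁷ W.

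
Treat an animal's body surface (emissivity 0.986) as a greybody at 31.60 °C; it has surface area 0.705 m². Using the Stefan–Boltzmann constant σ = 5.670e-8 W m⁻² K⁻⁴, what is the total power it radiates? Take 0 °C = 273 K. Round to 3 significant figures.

T = 31.60 °C + 273 = 304.60 K.
Area A = 0.705 m².
P = εσAT⁴ = 0.986 × 5.670×10⁻⁸ × 0.705 × (304.60)⁴ = 339 W.

P ≈ 339 W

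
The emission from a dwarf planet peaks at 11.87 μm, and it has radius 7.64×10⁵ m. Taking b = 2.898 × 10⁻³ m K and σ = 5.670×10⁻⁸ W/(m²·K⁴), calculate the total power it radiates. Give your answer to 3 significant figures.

Wien's law: T = b/λ_max = 2.898×10⁻³/1.187×10⁻⁵ = 244.145 K.
Surface area A = 4πR² = 4π(7.64×10⁵ m)² = 7.33494×10¹² m².
Then P = σAT⁴ = 5.670×10⁻⁸×7.33494×10¹²×(244.145)⁴ = 1.48×10¹⁵ W.

P ≈ 1.48×10¹⁵ W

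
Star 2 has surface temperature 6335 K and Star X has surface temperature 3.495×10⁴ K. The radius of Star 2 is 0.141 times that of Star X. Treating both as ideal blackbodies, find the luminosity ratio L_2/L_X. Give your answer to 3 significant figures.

L_2/L_X ≈ 2.15×10⁻⁵

L ∝ R²T⁴, so L_2/L_X = (R_2/R_X)²(T_2/T_X)⁴ = (0.141)² × (6335/3.495×10⁴)⁴ = 0.019881 × 1.07944×10⁻³ = 2.15×10⁻⁵.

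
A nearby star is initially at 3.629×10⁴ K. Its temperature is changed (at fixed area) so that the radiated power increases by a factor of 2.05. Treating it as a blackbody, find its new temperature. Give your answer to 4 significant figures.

T₂ ≈ 4.342×10⁴ K

P ∝ T⁴, so T₂/T₁ = (P₂/P₁)^(1/4) = (2.05)^(1/4) = 1.19657.
T₂ = 3.629×10⁴ × 1.19657 = 4.342×10⁴ K.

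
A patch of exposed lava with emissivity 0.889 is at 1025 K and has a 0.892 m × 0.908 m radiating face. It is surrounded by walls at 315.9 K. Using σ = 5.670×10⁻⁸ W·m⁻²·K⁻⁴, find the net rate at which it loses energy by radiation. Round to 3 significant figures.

Net loss ≈ 4.47×10⁴ W

Area A = 0.892 × 0.908 = 0.809936 m².
Net radiated power P_net = εσA(T⁴ − T₀⁴) = 0.889×5.670×10⁻⁸×0.809936×(1025⁴ − 315.9⁴).
T⁴ − T₀⁴ = 1.10381×10¹² − 9.95860×10⁹ = 1.09385×10¹² K⁴, so P_net = 4.47×10⁴ W.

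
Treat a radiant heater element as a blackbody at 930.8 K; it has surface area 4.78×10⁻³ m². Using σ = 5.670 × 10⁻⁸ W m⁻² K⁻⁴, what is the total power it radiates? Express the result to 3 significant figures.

Area A = 4.78×10⁻³ m².
P = σAT⁴ = 5.670×10⁻⁸ × 4.78×10⁻³ × (930.8)⁴ = 203 W.

P ≈ 203 W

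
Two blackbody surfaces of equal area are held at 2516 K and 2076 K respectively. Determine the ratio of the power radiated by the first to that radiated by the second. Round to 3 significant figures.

With equal areas, P₁/P₂ = (T₁/T₂)⁴ = (2516/2076)⁴ = 2.16.

P₁/P₂ ≈ 2.16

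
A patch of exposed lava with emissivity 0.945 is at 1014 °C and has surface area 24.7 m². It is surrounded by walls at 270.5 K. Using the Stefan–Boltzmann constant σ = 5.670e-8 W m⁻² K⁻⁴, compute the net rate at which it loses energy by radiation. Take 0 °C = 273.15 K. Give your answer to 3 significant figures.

Net loss ≈ 3.63×10⁶ W

T = 1014 °C + 273.15 = 1287.15 K.
Area A = 24.7 m².
Net radiated power P_net = εσA(T⁴ − T₀⁴) = 0.945×5.670×10⁻⁸×24.7×(1287.15⁴ − 270.5⁴).
T⁴ − T₀⁴ = 2.74484×10¹² − 5.35389×10⁹ = 2.73949×10¹² K⁴, so P_net = 3.63×10⁶ W.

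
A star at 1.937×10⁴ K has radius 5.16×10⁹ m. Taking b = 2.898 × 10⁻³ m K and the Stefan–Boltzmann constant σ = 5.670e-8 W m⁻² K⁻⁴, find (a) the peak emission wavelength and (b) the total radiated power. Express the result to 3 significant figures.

(a) λ_max = b/T = 2.898×10⁻³/1.937×10⁴ = 1.496×10⁻⁷ m = 150 nm.
Surface area A = 4πR² = 4π(5.16×10⁹ m)² = 3.34587×10²⁰ m².
(b) P = σAT⁴ = 5.670×10⁻⁸×3.34587×10²⁰×(1.937×10⁴)⁴ = 2.67×10³⁰ W.

λ_max ≈ 150 nm; P ≈ 2.67×10³⁰ W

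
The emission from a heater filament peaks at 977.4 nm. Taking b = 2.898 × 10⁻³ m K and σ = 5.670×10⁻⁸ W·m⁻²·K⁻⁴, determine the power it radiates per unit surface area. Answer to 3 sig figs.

I ≈ 4.38×10⁶ W/m²

Wien's law: T = b/λ_max = 2.898×10⁻³/9.774×10⁻⁷ = 2965.01 K.
Then I = σT⁴ = 5.670×10⁻⁸×(2965.01)⁴ = 4.38×10⁶ W/m².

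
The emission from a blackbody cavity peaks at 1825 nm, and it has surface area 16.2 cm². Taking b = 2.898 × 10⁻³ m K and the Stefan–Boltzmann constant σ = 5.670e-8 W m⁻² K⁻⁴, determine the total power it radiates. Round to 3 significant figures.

P ≈ 584 W

Wien's law: T = b/λ_max = 2.898×10⁻³/1.825×10⁻⁶ = 1587.95 K.
Area A = 16.2 cm² = 1.62×10⁻³ m².
Then P = σAT⁴ = 5.670×10⁻⁸×1.62×10⁻³×(1587.95)⁴ = 584 W.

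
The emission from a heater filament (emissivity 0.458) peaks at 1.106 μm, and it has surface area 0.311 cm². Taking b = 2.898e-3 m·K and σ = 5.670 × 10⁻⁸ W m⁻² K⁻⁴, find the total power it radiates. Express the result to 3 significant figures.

P ≈ 38.1 W

Wien's law: T = b/λ_max = 2.898×10⁻³/1.106×10⁻⁶ = 2620.25 K.
Area A = 0.311 cm² = 3.11×10⁻⁵ m².
Then P = εσAT⁴ = 0.458×5.670×10⁻⁸×3.11×10⁻⁵×(2620.25)⁴ = 38.1 W.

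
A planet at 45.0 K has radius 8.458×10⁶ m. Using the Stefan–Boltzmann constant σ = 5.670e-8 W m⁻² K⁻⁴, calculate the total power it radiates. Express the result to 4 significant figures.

P ≈ 2.090×10¹⁴ W

Surface area A = 4πR² = 4π(8.458×10⁶ m)² = 8.98970×10¹⁴ m².
P = σAT⁴ = 5.670×10⁻⁸ × 8.98970×10¹⁴ × (45.0)⁴ = 2.090×10¹⁴ W.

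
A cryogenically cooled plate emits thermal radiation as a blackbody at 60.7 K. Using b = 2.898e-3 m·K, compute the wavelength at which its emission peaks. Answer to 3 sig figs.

Wien's displacement law: λ_max = b/T = (2.898×10⁻³ m·K)/(60.7 K) = 4.774×10⁻⁵ m.
That is 47.7 μm, in the infrared range.

λ_max ≈ 47.7 μm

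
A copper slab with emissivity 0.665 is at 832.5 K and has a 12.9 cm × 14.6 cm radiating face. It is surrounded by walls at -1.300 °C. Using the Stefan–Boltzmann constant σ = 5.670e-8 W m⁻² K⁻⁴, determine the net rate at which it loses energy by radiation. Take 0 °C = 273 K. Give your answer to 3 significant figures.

Net loss ≈ 337 W

Surroundings: T = -1.300 °C + 273 = 271.700 K.
Area A = 0.129 × 0.146 = 0.018834 m².
Net radiated power P_net = εσA(T⁴ − T₀⁴) = 0.665×5.670×10⁻⁸×0.018834×(832.5⁴ − 271.700⁴).
T⁴ − T₀⁴ = 4.80327×10¹¹ − 5.44952×10⁹ = 4.74877×10¹¹ K⁴, so P_net = 337 W.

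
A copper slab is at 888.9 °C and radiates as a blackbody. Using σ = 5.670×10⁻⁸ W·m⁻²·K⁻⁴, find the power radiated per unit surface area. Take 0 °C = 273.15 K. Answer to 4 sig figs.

T = 888.9 °C + 273.15 = 1162.05 K.
Stefan–Boltzmann: I = σT⁴ = 5.670×10⁻⁸ × (1162.05)⁴ = 1.034×10⁵ W/m².

I ≈ 1.034×10⁵ W/m²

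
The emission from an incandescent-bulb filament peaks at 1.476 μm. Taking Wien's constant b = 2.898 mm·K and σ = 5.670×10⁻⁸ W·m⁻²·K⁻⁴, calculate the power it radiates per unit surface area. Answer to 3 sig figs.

Wien's law: T = b/λ_max = 2.898×10⁻³/1.476×10⁻⁶ = 1963.41 K.
Then I = σT⁴ = 5.670×10⁻⁸×(1963.41)⁴ = 8.43×10⁵ W/m².

I ≈ 8.43×10⁵ W/m²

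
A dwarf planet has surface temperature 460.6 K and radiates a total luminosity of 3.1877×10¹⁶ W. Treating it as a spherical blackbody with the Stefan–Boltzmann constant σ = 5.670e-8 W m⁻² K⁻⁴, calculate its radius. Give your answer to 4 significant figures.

L = 4πR²σT⁴ ⇒ R = √(L/(4πσT⁴)).
σT⁴ = 2551.99 W/m², so R = √(3.1877×10¹⁶/(4π×2551.99)) = 9.970×10⁵ m.

R ≈ 9.970×10⁵ m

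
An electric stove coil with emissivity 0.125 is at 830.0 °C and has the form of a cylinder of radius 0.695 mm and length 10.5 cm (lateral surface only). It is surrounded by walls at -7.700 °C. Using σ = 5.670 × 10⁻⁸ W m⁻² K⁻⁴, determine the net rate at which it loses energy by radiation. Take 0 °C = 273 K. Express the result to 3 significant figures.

Net loss ≈ 4.79 W

T = 830.0 °C + 273 = 1103.0 K.
Surroundings: T = -7.700 °C + 273 = 265.300 K.
Lateral area A = 2πrL = 2π×6.95×10⁻⁴×0.105 = 4.58515×10⁻⁴ m².
Net radiated power P_net = εσA(T⁴ − T₀⁴) = 0.125×5.670×10⁻⁸×4.58515×10⁻⁴×(1103.0⁴ − 265.300⁴).
T⁴ − T₀⁴ = 1.48014×10¹² − 4.95392×10⁹ = 1.47519×10¹² K⁴, so P_net = 4.79 W.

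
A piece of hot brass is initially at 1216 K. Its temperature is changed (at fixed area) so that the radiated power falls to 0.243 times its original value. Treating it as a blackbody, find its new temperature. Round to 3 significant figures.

P ∝ T⁴, so T₂/T₁ = (P₂/P₁)^(1/4) = (0.243)^(1/4) = 0.702104.
T₂ = 1216 × 0.702104 = 854 K.

T₂ ≈ 854 K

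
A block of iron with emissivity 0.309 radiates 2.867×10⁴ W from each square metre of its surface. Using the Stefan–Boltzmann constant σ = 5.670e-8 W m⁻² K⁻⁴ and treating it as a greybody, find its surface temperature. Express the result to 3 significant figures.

I = εσT⁴, so T = (I/εσ)^(1/4) = (2.867×10⁴/(0.309×5.670×10⁻⁸))^(1/4) = 1.13×10³ K.

T ≈ 1.13×10³ K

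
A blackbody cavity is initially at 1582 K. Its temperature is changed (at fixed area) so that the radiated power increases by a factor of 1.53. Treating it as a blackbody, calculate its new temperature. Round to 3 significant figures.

T₂ ≈ 1.76×10³ K

P ∝ T⁴, so T₂/T₁ = (P₂/P₁)^(1/4) = (1.53)^(1/4) = 1.11217.
T₂ = 1582 × 1.11217 = 1.76×10³ K.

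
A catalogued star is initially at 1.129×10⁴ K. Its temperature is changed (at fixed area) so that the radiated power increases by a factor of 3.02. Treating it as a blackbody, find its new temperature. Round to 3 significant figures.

P ∝ T⁴, so T₂/T₁ = (P₂/P₁)^(1/4) = (3.02)^(1/4) = 1.31826.
T₂ = 1.129×10⁴ × 1.31826 = 1.49×10⁴ K.

T₂ ≈ 1.49×10⁴ K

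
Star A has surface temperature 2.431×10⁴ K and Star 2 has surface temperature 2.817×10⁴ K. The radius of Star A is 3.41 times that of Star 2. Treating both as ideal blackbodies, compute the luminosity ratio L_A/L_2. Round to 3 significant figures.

L_A/L_2 ≈ 6.45

L ∝ R²T⁴, so L_A/L_2 = (R_A/R_2)²(T_A/T_2)⁴ = (3.41)² × (2.431×10⁴/2.817×10⁴)⁴ = 11.6281 × 0.554616 = 6.45.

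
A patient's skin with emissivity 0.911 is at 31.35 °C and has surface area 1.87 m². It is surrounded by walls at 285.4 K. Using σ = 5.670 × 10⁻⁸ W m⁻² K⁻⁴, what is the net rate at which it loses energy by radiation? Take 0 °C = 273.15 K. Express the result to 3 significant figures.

Net loss ≈ 190 W

T = 31.35 °C + 273.15 = 304.50 K.
Area A = 1.87 m².
Net radiated power P_net = εσA(T⁴ − T₀⁴) = 0.911×5.670×10⁻⁸×1.87×(304.50⁴ − 285.4⁴).
T⁴ − T₀⁴ = 8.59704×10⁹ − 6.63462×10⁹ = 1.96242×10⁹ K⁴, so P_net = 190 W.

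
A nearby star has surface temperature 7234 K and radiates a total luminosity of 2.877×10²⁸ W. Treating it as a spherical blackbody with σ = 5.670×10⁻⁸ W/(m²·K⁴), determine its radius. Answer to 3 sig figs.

L = 4πR²σT⁴ ⇒ R = √(L/(4πσT⁴)).
σT⁴ = 1.55273×10⁸ W/m², so R = √(2.877×10²⁸/(4π×1.55273×10⁸)) = 3.84×10⁹ m.

R ≈ 3.84×10⁹ m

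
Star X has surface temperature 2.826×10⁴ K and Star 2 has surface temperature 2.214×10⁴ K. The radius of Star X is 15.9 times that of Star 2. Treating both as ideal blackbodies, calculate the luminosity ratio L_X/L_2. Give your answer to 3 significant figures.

L ∝ R²T⁴, so L_X/L_2 = (R_X/R_2)²(T_X/T_2)⁴ = (15.9)² × (2.826×10⁴/2.214×10⁴)⁴ = 252.81 × 2.65447 = 671.

L_X/L_2 ≈ 671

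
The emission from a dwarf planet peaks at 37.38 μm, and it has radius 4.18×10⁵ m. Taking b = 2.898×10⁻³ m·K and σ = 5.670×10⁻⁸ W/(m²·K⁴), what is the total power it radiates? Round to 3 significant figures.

Wien's law: T = b/λ_max = 2.898×10⁻³/3.738×10⁻⁵ = 77.5281 K.
Surface area A = 4πR² = 4π(4.18×10⁵ m)² = 2.19565×10¹² m².
Then P = σAT⁴ = 5.670×10⁻⁸×2.19565×10¹²×(77.5281)⁴ = 4.50×10¹² W.

P ≈ 4.50×10¹² W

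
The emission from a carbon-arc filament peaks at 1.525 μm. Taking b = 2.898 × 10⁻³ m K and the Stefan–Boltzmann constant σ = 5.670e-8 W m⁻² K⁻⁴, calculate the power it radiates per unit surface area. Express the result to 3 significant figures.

I ≈ 7.39×10⁵ W/m²

Wien's law: T = b/λ_max = 2.898×10⁻³/1.525×10⁻⁶ = 1900.33 K.
Then I = σT⁴ = 5.670×10⁻⁸×(1900.33)⁴ = 7.39×10⁵ W/m².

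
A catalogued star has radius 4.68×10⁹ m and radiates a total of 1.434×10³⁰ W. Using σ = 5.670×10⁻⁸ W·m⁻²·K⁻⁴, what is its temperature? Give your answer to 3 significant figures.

T ≈ 1.74×10⁴ K

Surface area A = 4πR² = 4π(4.68×10⁹ m)² = 2.75234×10²⁰ m².
P = σAT⁴ ⇒ T = (P/(σA))^(1/4) = (1.434×10³⁰/(5.670×10⁻⁸×2.75234×10²⁰))^(1/4) = 1.74×10⁴ K.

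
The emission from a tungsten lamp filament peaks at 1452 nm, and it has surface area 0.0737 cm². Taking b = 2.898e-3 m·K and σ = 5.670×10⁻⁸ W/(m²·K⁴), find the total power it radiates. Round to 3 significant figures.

Wien's law: T = b/λ_max = 2.898×10⁻³/1.452×10⁻⁶ = 1995.87 K.
Area A = 0.0737 cm² = 7.37×10⁻⁶ m².
Then P = σAT⁴ = 5.670×10⁻⁸×7.37×10⁻⁶×(1995.87)⁴ = 6.63 W.

P ≈ 6.63 W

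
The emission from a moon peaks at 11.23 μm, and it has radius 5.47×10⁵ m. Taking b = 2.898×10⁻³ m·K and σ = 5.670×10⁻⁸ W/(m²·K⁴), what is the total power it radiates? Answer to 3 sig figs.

P ≈ 9.45×10¹⁴ W

Wien's law: T = b/λ_max = 2.898×10⁻³/1.123×10⁻⁵ = 258.059 K.
Surface area A = 4πR² = 4π(5.47×10⁵ m)² = 3.75997×10¹² m².
Then P = σAT⁴ = 5.670×10⁻⁸×3.75997×10¹²×(258.059)⁴ = 9.45×10¹⁴ W.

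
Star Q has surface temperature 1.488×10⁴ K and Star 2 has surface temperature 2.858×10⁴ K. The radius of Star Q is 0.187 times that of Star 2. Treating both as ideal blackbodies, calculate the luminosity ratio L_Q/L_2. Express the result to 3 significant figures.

L_Q/L_2 ≈ 2.57×10⁻³

L ∝ R²T⁴, so L_Q/L_2 = (R_Q/R_2)²(T_Q/T_2)⁴ = (0.187)² × (1.488×10⁴/2.858×10⁴)⁴ = 0.034969 × 0.0734789 = 2.57×10⁻³.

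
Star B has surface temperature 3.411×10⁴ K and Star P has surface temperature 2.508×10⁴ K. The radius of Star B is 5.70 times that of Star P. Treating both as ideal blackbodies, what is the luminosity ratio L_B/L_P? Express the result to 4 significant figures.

L ∝ R²T⁴, so L_B/L_P = (R_B/R_P)²(T_B/T_P)⁴ = (5.70)² × (3.411×10⁴/2.508×10⁴)⁴ = 32.49 × 3.42150 = 111.2.

L_B/L_P ≈ 111.2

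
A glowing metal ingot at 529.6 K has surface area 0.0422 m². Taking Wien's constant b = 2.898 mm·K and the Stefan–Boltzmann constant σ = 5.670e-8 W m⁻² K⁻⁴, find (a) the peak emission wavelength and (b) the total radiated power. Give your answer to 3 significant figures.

λ_max ≈ 5.47 μm; P ≈ 188 W

(a) λ_max = b/T = 2.898×10⁻³/529.6 = 5.472×10⁻⁶ m = 5.47 μm.
Area A = 0.0422 m².
(b) P = σAT⁴ = 5.670×10⁻⁸×0.0422×(529.6)⁴ = 188 W.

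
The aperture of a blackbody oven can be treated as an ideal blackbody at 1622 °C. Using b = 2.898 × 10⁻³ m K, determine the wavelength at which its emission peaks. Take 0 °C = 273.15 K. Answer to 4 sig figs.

λ_max ≈ 1529 nm

T = 1622 °C + 273.15 = 1895.15 K.
Wien's displacement law: λ_max = b/T = (2.898×10⁻³ m·K)/(1895.15 K) = 1.5292×10⁻⁶ m.
That is 1529 nm, in the infrared range.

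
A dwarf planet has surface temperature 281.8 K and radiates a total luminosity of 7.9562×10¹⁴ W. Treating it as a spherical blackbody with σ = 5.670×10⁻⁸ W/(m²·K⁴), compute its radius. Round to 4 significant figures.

R ≈ 4.208×10⁵ m

L = 4πR²σT⁴ ⇒ R = √(L/(4πσT⁴)).
σT⁴ = 357.558 W/m², so R = √(7.9562×10¹⁴/(4π×357.558)) = 4.208×10⁵ m.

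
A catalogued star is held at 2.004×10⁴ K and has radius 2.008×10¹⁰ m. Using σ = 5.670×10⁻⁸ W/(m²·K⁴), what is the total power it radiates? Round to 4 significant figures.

P ≈ 4.634×10³¹ W

Surface area A = 4πR² = 4π(2.008×10¹⁰ m)² = 5.06684×10²¹ m².
P = σAT⁴ = 5.670×10⁻⁸ × 5.06684×10²¹ × (2.004×10⁴)⁴ = 4.634×10³¹ W.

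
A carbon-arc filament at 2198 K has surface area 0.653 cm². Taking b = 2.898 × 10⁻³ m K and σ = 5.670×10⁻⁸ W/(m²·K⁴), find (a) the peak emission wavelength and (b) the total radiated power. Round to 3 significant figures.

(a) λ_max = b/T = 2.898×10⁻³/2198 = 1.318×10⁻⁶ m = 1.32×10³ nm.
Area A = 0.653 cm² = 6.53×10⁻⁵ m².
(b) P = σAT⁴ = 5.670×10⁻⁸×6.53×10⁻⁵×(2198)⁴ = 86.4 W.

λ_max ≈ 1.32×10³ nm; P ≈ 86.4 W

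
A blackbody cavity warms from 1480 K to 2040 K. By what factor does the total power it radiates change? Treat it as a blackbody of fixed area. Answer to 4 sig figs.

P ∝ T⁴, so P₂/P₁ = (T₂/T₁)⁴ = (2040/1480)⁴ = (1.37838)⁴ = 3.610.

P₂/P₁ ≈ 3.610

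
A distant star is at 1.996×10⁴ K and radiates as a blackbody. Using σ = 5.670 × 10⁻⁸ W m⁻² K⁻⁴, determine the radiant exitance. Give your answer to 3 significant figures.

I ≈ 9.00×10⁹ W/m²

Stefan–Boltzmann: I = σT⁴ = 5.670×10⁻⁸ × (1.996×10⁴)⁴ = 9.00×10⁹ W/m².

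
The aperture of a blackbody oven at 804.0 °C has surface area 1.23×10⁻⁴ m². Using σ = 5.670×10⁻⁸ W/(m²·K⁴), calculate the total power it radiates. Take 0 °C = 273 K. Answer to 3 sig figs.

P ≈ 9.38 W

T = 804.0 °C + 273 = 1077.0 K.
Area A = 1.23×10⁻⁴ m².
P = σAT⁴ = 5.670×10⁻⁸ × 1.23×10⁻⁴ × (1077.0)⁴ = 9.38 W.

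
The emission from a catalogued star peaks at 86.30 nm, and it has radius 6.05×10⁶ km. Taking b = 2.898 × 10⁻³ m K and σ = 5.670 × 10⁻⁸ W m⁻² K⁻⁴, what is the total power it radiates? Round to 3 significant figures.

Wien's law: T = b/λ_max = 2.898×10⁻³/8.630×10⁻⁸ = 33580.5 K.
Surface area A = 4πR² = 4π(6.05×10⁹ m)² = 4.59961×10²⁰ m².
Then P = σAT⁴ = 5.670×10⁻⁸×4.59961×10²⁰×(33580.5)⁴ = 3.32×10³¹ W.

P ≈ 3.32×10³¹ W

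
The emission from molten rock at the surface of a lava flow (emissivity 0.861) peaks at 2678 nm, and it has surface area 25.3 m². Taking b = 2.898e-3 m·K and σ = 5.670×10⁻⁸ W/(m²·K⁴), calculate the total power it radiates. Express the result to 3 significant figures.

P ≈ 1.69×10⁶ W

Wien's law: T = b/λ_max = 2.898×10⁻³/2.678×10⁻⁶ = 1082.15 K.
Area A = 25.3 m².
Then P = εσAT⁴ = 0.861×5.670×10⁻⁸×25.3×(1082.15)⁴ = 1.69×10⁶ W.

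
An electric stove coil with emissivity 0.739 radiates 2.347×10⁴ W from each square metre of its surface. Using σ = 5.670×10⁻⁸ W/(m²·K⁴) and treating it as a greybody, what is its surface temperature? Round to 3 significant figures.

T ≈ 865 K

I = εσT⁴, so T = (I/εσ)^(1/4) = (2.347×10⁴/(0.739×5.670×10⁻⁸))^(1/4) = 865 K.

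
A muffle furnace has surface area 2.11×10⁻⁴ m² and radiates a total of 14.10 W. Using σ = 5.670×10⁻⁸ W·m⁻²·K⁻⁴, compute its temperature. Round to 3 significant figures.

Area A = 2.11×10⁻⁴ m².
P = σAT⁴ ⇒ T = (P/(σA))^(1/4) = (14.10/(5.670×10⁻⁸×2.11×10⁻⁴))^(1/4) = 1.04×10³ K.

T ≈ 1.04×10³ K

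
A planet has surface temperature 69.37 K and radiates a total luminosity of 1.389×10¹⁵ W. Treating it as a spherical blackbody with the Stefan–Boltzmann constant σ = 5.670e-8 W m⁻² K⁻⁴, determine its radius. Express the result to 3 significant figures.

L = 4πR²σT⁴ ⇒ R = √(L/(4πσT⁴)).
σT⁴ = 1.31302 W/m², so R = √(1.389×10¹⁵/(4π×1.31302)) = 9.18×10⁶ m.

R ≈ 9.18×10⁶ m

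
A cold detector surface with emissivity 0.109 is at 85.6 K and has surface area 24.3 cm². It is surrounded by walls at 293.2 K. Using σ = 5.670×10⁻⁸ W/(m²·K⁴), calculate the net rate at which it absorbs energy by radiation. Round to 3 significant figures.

Area A = 24.3 cm² = 2.43×10⁻³ m².
Net radiated power P_net = εσA(T⁴ − T₀⁴) = 0.109×5.670×10⁻⁸×2.43×10⁻³×(85.6⁴ − 293.2⁴).
T⁴ − T₀⁴ = 5.36902×10⁷ − 7.39019×10⁹ = -7.33650×10⁹ K⁴, so P_net = -0.110 W — negative, meaning a net gain of 0.110 W.

Net gain ≈ 0.110 W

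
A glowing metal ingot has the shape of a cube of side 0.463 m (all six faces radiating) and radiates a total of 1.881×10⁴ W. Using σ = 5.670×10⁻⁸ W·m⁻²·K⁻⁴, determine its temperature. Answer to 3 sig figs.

Area A = 6s² = 6×(0.463 m)² = 1.28621 m².
P = σAT⁴ ⇒ T = (P/(σA))^(1/4) = (1.881×10⁴/(5.670×10⁻⁸×1.28621))^(1/4) = 713 K.

T ≈ 713 K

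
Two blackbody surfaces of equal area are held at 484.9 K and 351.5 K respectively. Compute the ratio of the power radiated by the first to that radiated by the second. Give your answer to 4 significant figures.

With equal areas, P₁/P₂ = (T₁/T₂)⁴ = (484.9/351.5)⁴ = 3.622.

P₁/P₂ ≈ 3.622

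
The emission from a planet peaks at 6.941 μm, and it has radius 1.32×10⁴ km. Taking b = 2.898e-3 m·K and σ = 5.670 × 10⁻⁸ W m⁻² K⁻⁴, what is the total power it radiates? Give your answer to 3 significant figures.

P ≈ 3.77×10¹⁸ W

Wien's law: T = b/λ_max = 2.898×10⁻³/6.941×10⁻⁶ = 417.519 K.
Surface area A = 4πR² = 4π(1.32×10⁷ m)² = 2.18956×10¹⁵ m².
Then P = σAT⁴ = 5.670×10⁻⁸×2.18956×10¹⁵×(417.519)⁴ = 3.77×10¹⁸ W.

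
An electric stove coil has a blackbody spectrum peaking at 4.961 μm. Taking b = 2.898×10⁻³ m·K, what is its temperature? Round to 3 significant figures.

T ≈ 584 K

Wien's law gives T = b/λ_max = (2.898×10⁻³ m·K)/(4.961×10⁻⁶ m) = 584 K.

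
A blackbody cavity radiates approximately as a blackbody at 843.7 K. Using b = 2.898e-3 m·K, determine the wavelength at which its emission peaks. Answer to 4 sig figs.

Wien's displacement law: λ_max = b/T = (2.898×10⁻³ m·K)/(843.7 K) = 3.4349×10⁻⁶ m.
That is 3.435 μm, in the infrared range.

λ_max ≈ 3.435 μm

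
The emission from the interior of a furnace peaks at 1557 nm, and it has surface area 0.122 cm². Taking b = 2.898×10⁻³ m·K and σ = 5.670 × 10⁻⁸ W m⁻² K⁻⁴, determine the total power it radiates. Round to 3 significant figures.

P ≈ 8.30 W

Wien's law: T = b/λ_max = 2.898×10⁻³/1.557×10⁻⁶ = 1861.27 K.
Area A = 0.122 cm² = 1.22×10⁻⁵ m².
Then P = σAT⁴ = 5.670×10⁻⁸×1.22×10⁻⁵×(1861.27)⁴ = 8.30 W.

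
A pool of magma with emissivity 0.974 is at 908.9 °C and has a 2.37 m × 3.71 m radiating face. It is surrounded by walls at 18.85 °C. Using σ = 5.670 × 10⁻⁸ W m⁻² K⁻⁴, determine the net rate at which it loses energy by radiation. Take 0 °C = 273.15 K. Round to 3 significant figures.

Net loss ≈ 9.44×10⁵ W

T = 908.9 °C + 273.15 = 1182.05 K.
Surroundings: T = 18.85 °C + 273.15 = 292.00 K.
Area A = 2.37 × 3.71 = 8.7927 m².
Net radiated power P_net = εσA(T⁴ − T₀⁴) = 0.974×5.670×10⁻⁸×8.7927×(1182.05⁴ − 292.00⁴).
T⁴ − T₀⁴ = 1.95229×10¹² − 7.26995×10⁹ = 1.94502×10¹² K⁴, so P_net = 9.44×10⁵ W.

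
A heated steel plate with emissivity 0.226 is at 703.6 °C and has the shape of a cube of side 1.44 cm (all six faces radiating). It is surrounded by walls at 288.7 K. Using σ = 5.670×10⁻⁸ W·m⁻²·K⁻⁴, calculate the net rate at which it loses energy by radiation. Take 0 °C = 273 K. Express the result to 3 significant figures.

T = 703.6 °C + 273 = 976.6 K.
Area A = 6s² = 6×(0.0144 m)² = 1.24416×10⁻³ m².
Net radiated power P_net = εσA(T⁴ − T₀⁴) = 0.226×5.670×10⁻⁸×1.24416×10⁻³×(976.6⁴ − 288.7⁴).
T⁴ − T₀⁴ = 9.09634×10¹¹ − 6.94684×10⁹ = 9.02687×10¹¹ K⁴, so P_net = 14.4 W.

Net loss ≈ 14.4 W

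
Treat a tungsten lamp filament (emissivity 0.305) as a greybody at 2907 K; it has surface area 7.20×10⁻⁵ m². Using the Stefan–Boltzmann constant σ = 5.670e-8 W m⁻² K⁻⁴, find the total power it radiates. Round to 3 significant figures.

Area A = 7.20×10⁻⁵ m².
P = εσAT⁴ = 0.305 × 5.670×10⁻⁸ × 7.20×10⁻⁵ × (2907)⁴ = 88.9 W.

P ≈ 88.9 W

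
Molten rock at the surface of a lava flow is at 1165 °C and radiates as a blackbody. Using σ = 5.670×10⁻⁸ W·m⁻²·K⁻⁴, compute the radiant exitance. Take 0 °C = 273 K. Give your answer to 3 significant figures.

I ≈ 2.42×10⁵ W/m²

T = 1165 °C + 273 = 1438 K.
Stefan–Boltzmann: I = σT⁴ = 5.670×10⁻⁸ × (1438)⁴ = 2.42×10⁵ W/m².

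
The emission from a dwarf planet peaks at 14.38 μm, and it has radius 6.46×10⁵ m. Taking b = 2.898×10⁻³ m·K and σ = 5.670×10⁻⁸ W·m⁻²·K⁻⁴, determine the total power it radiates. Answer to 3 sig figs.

P ≈ 4.90×10¹⁴ W

Wien's law: T = b/λ_max = 2.898×10⁻³/1.438×10⁻⁵ = 201.530 K.
Surface area A = 4πR² = 4π(6.46×10⁵ m)² = 5.24415×10¹² m².
Then P = σAT⁴ = 5.670×10⁻⁸×5.24415×10¹²×(201.530)⁴ = 4.90×10¹⁴ W.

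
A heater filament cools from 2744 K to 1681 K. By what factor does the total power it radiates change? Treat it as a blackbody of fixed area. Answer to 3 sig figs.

P₂/P₁ ≈ 0.141

P ∝ T⁴, so P₂/P₁ = (T₂/T₁)⁴ = (1681/2744)⁴ = (0.612609)⁴ = 0.141.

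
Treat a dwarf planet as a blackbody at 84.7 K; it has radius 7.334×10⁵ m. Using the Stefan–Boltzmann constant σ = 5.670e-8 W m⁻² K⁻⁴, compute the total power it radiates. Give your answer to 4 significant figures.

P ≈ 1.972×10¹³ W

Surface area A = 4πR² = 4π(7.334×10⁵ m)² = 6.75914×10¹² m².
P = σAT⁴ = 5.670×10⁻⁸ × 6.75914×10¹² × (84.7)⁴ = 1.972×10¹³ W.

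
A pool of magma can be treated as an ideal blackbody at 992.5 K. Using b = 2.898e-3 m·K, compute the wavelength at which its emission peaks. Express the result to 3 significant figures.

Wien's displacement law: λ_max = b/T = (2.898×10⁻³ m·K)/(992.5 K) = 2.920×10⁻⁶ m.
That is 2.92 μm, in the infrared range.

λ_max ≈ 2.92 μm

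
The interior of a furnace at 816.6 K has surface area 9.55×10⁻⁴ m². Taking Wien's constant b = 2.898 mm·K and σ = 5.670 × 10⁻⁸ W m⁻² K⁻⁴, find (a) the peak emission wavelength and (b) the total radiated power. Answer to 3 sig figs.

λ_max ≈ 3.55 μm; P ≈ 24.1 W

(a) λ_max = b/T = 2.898×10⁻³/816.6 = 3.549×10⁻⁶ m = 3.55 μm.
Area A = 9.55×10⁻⁴ m².
(b) P = σAT⁴ = 5.670×10⁻⁸×9.55×10⁻⁴×(816.6)⁴ = 24.1 W.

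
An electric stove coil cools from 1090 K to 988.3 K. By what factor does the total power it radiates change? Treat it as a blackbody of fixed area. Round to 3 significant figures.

P₂/P₁ ≈ 0.676

P ∝ T⁴, so P₂/P₁ = (T₂/T₁)⁴ = (988.3/1090)⁴ = (0.906697)⁴ = 0.676.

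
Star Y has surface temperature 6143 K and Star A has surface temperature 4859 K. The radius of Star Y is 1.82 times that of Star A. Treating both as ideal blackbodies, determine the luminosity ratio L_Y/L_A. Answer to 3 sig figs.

L_Y/L_A ≈ 8.46

L ∝ R²T⁴, so L_Y/L_A = (R_Y/R_A)²(T_Y/T_A)⁴ = (1.82)² × (6143/4859)⁴ = 3.3124 × 2.55467 = 8.46.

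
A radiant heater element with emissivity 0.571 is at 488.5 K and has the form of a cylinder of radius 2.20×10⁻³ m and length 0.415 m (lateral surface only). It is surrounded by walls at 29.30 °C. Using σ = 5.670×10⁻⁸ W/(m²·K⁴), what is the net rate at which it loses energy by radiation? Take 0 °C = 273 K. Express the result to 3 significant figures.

Surroundings: T = 29.30 °C + 273 = 302.30 K.
Lateral area A = 2πrL = 2π×2.20×10⁻³×0.415 = 5.73655×10⁻³ m².
Net radiated power P_net = εσA(T⁴ − T₀⁴) = 0.571×5.670×10⁻⁸×5.73655×10⁻³×(488.5⁴ − 302.30⁴).
T⁴ − T₀⁴ = 5.69454×10¹⁰ − 8.35127×10⁹ = 4.85941×10¹⁰ K⁴, so P_net = 9.03 W.

Net loss ≈ 9.03 W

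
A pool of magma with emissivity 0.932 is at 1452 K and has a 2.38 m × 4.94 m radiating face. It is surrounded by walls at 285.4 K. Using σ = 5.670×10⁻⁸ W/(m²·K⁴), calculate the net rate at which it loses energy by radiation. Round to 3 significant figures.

Area A = 2.38 × 4.94 = 11.7572 m².
Net radiated power P_net = εσA(T⁴ − T₀⁴) = 0.932×5.670×10⁻⁸×11.7572×(1452⁴ − 285.4⁴).
T⁴ − T₀⁴ = 4.44495×10¹² − 6.63462×10⁹ = 4.43832×10¹² K⁴, so P_net = 2.76×10⁶ W.

Net loss ≈ 2.76×10⁶ W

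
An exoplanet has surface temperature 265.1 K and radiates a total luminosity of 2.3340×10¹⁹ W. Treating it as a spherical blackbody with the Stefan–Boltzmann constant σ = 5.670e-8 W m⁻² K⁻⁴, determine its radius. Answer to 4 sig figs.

R ≈ 8.144×10⁷ m

L = 4πR²σT⁴ ⇒ R = √(L/(4πσT⁴)).
σT⁴ = 280.041 W/m², so R = √(2.3340×10¹⁹/(4π×280.041)) = 8.144×10⁷ m.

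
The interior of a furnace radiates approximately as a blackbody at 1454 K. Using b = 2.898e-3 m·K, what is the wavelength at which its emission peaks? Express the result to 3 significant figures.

Wien's displacement law: λ_max = b/T = (2.898×10⁻³ m·K)/(1454 K) = 1.993×10⁻⁶ m.
That is 1.99 μm, in the infrared range.

λ_max ≈ 1.99 μm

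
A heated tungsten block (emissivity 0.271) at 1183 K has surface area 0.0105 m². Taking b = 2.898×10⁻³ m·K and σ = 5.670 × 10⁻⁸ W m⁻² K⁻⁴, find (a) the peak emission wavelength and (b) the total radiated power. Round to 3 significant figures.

λ_max ≈ 2.45×10³ nm; P ≈ 316 W

(a) λ_max = b/T = 2.898×10⁻³/1183 = 2.450×10⁻⁶ m = 2.45×10³ nm.
Area A = 0.0105 m².
(b) P = εσAT⁴ = 0.271×5.670×10⁻⁸×0.0105×(1183)⁴ = 316 W.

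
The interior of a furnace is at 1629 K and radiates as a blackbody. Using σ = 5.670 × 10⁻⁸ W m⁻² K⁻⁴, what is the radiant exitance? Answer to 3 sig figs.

Stefan–Boltzmann: I = σT⁴ = 5.670×10⁻⁸ × (1629)⁴ = 3.99×10⁵ W/m².

I ≈ 3.99×10⁵ W/m²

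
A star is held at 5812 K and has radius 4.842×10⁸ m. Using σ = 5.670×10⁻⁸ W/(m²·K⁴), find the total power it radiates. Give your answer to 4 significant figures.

Surface area A = 4πR² = 4π(4.842×10⁸ m)² = 2.94618×10¹⁸ m².
P = σAT⁴ = 5.670×10⁻⁸ × 2.94618×10¹⁸ × (5812)⁴ = 1.906×10²⁶ W.

P ≈ 1.906×10²⁶ W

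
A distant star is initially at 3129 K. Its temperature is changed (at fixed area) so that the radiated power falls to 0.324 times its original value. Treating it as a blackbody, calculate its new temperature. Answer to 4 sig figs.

T₂ ≈ 2361 K

P ∝ T⁴, so T₂/T₁ = (P₂/P₁)^(1/4) = (0.324)^(1/4) = 0.754460.
T₂ = 3129 × 0.754460 = 2361 K.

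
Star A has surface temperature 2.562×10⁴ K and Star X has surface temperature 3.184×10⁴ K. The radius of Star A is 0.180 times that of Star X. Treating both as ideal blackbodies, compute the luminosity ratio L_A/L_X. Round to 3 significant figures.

L_A/L_X ≈ 0.0136

L ∝ R²T⁴, so L_A/L_X = (R_A/R_X)²(T_A/T_X)⁴ = (0.180)² × (2.562×10⁴/3.184×10⁴)⁴ = 0.0324 × 0.419203 = 0.0136.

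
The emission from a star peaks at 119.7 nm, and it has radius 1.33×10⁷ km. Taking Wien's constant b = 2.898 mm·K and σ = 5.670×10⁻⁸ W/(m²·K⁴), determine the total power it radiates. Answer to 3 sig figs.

Wien's law: T = b/λ_max = 2.898×10⁻³/1.197×10⁻⁷ = 24210.5 K.
Surface area A = 4πR² = 4π(1.33×10¹⁰ m)² = 2.22287×10²¹ m².
Then P = σAT⁴ = 5.670×10⁻⁸×2.22287×10²¹×(24210.5)⁴ = 4.33×10³¹ W.

P ≈ 4.33×10³¹ W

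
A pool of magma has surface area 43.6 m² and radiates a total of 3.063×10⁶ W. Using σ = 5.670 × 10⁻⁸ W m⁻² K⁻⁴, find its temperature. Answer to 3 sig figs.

T ≈ 1.06×10³ K

Area A = 43.6 m².
P = σAT⁴ ⇒ T = (P/(σA))^(1/4) = (3.063×10⁶/(5.670×10⁻⁸×43.6))^(1/4) = 1.06×10³ K.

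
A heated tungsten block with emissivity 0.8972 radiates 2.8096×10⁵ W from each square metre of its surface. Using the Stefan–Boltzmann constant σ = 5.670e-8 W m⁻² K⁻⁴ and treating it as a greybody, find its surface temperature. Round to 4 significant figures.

I = εσT⁴, so T = (I/εσ)^(1/4) = (2.8096×10⁵/(0.8972×5.670×10⁻⁸))^(1/4) = 1533 K.

T ≈ 1533 K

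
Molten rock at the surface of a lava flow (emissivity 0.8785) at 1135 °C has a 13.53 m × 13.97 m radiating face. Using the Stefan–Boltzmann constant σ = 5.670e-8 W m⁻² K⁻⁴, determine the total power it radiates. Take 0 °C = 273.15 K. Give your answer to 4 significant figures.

P ≈ 3.702×10⁷ W

T = 1135 °C + 273.15 = 1408.15 K.
Area A = 13.53 × 13.97 = 189.014 m².
P = εσAT⁴ = 0.8785 × 5.670×10⁻⁸ × 189.014 × (1408.15)⁴ = 3.702×10⁷ W.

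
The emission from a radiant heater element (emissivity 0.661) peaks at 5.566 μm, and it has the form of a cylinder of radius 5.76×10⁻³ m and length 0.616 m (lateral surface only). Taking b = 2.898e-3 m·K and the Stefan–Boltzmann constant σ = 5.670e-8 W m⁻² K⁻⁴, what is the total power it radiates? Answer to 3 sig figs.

Wien's law: T = b/λ_max = 2.898×10⁻³/5.566×10⁻⁶ = 520.661 K.
Lateral area A = 2πrL = 2π×5.76×10⁻³×0.616 = 0.0222937 m².
Then P = εσAT⁴ = 0.661×5.670×10⁻⁸×0.0222937×(520.661)⁴ = 61.4 W.

P ≈ 61.4 W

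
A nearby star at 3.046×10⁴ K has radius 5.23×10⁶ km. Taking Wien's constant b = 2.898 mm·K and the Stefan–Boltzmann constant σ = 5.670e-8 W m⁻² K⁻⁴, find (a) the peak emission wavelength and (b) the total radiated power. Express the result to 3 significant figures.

(a) λ_max = b/T = 2.898×10⁻³/3.046×10⁴ = 9.514×10⁻⁸ m = 95.1 nm.
Surface area A = 4πR² = 4π(5.23×10⁹ m)² = 3.43727×10²⁰ m².
(b) P = σAT⁴ = 5.670×10⁻⁸×3.43727×10²⁰×(3.046×10⁴)⁴ = 1.68×10³¹ W.

λ_max ≈ 95.1 nm; P ≈ 1.68×10³¹ W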